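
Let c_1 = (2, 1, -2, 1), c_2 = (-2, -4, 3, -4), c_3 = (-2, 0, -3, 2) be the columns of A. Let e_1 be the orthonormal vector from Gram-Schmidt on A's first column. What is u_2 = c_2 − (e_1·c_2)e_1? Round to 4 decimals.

e_1 = c_1/‖c_1‖ = (2, 1, -2, 1)/3.1623 = (0.6325, 0.3162, -0.6325, 0.3162).
r_{12} = e_1·c_2 = -5.6921.
u_2 = c_2 + 5.6921·e_1 = (1.6000, -2.2000, -0.6000, -2.2000).

u_2 = (1.6000, -2.2000, -0.6000, -2.2000)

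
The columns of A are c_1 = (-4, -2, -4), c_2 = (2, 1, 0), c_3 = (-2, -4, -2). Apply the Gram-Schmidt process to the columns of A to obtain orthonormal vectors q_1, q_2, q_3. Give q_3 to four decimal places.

c_1 = (-4, -2, -4); ‖c_1‖ = 6.0000, so q_1 = (-0.6667, -0.3333, -0.6667).
q_1·c_2 = (-0.6667)·2 + (-0.3333)·1 + (-0.6667)·0 = -1.6667.
u_2 = c_2 + 1.6667·q_1 = (0.8889, 0.4444, -1.1111).
‖u_2‖ = 1.4907, so q_2 = (0.5963, 0.2981, -0.7454).
q_1·c_3 = (-0.6667)·(-2) + (-0.3333)·(-4) + (-0.6667)·(-2) = 4.0000; q_2·c_3 = 0.5963·(-2) + 0.2981·(-4) + (-0.7454)·(-2) = -0.8944.
u_3 = c_3 − 4.0000·q_1 + 0.8944·q_2 = (1.2000, -2.4000, 0.0000).
‖u_3‖ = 2.6833, so q_3 = (0.4472, -0.8944, 0.0000).

q_3 = (0.4472, -0.8944, 0.0000)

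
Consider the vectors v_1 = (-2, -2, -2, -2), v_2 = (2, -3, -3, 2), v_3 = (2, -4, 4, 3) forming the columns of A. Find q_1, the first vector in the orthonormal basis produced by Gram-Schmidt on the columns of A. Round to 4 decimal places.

v_1 = (-2, -2, -2, -2); ‖v_1‖ = 4.0000, so q_1 = (-0.5000, -0.5000, -0.5000, -0.5000).

q_1 = (-0.5000, -0.5000, -0.5000, -0.5000)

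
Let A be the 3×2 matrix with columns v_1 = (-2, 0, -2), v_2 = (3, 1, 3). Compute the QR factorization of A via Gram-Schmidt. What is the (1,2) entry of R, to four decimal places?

r_{12} = -4.2426

v_1 = (-2, 0, -2); ‖v_1‖ = 2.8284, so q_1 = (-0.7071, 0.0000, -0.7071).
r_{12} = q_1·v_2 = -4.2426.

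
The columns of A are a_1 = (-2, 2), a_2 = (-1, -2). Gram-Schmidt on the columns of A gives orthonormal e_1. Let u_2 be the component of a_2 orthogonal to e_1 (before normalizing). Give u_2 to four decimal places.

a_1 = (-2, 2); ‖a_1‖ = 2.8284, so e_1 = (-0.7071, 0.7071).
e_1·a_2 = (-0.7071)·(-1) + 0.7071·(-2) = -0.7071.
u_2 = a_2 + 0.7071·e_1 = (-1.5000, -1.5000).

u_2 = (-1.5000, -1.5000)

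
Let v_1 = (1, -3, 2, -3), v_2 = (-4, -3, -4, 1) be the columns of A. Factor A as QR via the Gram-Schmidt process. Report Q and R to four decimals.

Q = [[0.2085, -0.5880], [-0.6255, -0.5949], [0.4170, -0.5470], [-0.6255, 0.0342]], R = [[4.7958, -1.2511], [0.0000, 6.3588]]

v_1 = (1, -3, 2, -3); ‖v_1‖ = 4.7958, so e_1 = (0.2085, -0.6255, 0.4170, -0.6255).
e_1·v_2 = 0.2085·(-4) + (-0.6255)·(-3) + 0.4170·(-4) + (-0.6255)·1 = -1.2511.
u_2 = v_2 + 1.2511·e_1 = (-3.7391, -3.7826, -3.4783, 0.2174).
‖u_2‖ = 6.3588, so e_2 = (-0.5880, -0.5949, -0.5470, 0.0342).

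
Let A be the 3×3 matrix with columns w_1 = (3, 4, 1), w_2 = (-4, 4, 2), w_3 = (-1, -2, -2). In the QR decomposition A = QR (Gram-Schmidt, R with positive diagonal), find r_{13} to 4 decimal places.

w_1 = (3, 4, 1); ‖w_1‖ = 5.0990, so q_1 = (0.5883, 0.7845, 0.1961).
r_{13} = q_1·w_3 = -2.5495.

r_{13} = -2.5495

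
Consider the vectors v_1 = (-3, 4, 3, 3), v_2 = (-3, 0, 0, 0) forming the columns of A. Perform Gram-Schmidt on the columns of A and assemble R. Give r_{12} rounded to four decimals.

v_1 = (-3, 4, 3, 3); ‖v_1‖ = 6.5574, so e_1 = (-0.4575, 0.6100, 0.4575, 0.4575).
r_{12} = e_1·v_2 = 1.3725.

r_{12} = 1.3725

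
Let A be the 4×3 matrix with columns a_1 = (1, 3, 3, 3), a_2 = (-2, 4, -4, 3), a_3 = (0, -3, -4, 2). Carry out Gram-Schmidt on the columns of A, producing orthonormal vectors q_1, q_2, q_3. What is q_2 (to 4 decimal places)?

q_1 = a_1/‖a_1‖ = (1, 3, 3, 3)/5.2915 = (0.1890, 0.5669, 0.5669, 0.5669).
r_{12} = q_1·a_2 = 1.3229.
u_2 = a_2 − 1.3229·q_1 = (-2.2500, 3.2500, -4.7500, 2.2500).
‖u_2‖ = 6.5765, so q_2 = (-0.3421, 0.4942, -0.7223, 0.3421).

q_2 = (-0.3421, 0.4942, -0.7223, 0.3421)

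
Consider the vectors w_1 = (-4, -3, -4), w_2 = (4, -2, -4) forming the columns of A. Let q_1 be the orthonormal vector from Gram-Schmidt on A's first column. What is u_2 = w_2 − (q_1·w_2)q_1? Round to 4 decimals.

u_2 = (4.5854, -1.5610, -3.4146)

w_1 = (-4, -3, -4); ‖w_1‖ = 6.4031, so q_1 = (-0.6247, -0.4685, -0.6247).
q_1·w_2 = (-0.6247)·4 + (-0.4685)·(-2) + (-0.6247)·(-4) = 0.9370.
u_2 = w_2 − 0.9370·q_1 = (4.5854, -1.5610, -3.4146).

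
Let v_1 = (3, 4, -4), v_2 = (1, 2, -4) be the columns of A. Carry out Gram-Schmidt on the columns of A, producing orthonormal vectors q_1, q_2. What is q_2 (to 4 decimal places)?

q_2 = (-0.5437, -0.3534, -0.7612)

v_1 = (3, 4, -4); ‖v_1‖ = 6.4031, so q_1 = (0.4685, 0.6247, -0.6247).
q_1·v_2 = 0.4685·1 + 0.6247·2 + (-0.6247)·(-4) = 4.2167.
u_2 = v_2 − 4.2167·q_1 = (-0.9756, -0.6341, -1.3659).
‖u_2‖ = 1.7943, so q_2 = (-0.5437, -0.3534, -0.7612).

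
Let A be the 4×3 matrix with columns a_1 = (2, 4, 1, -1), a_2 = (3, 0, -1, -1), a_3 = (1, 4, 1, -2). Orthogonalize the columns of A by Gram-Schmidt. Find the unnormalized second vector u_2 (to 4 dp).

u_2 = (2.4545, -1.0909, -1.2727, -0.7273)

a_1 = (2, 4, 1, -1); ‖a_1‖ = 4.6904, so e_1 = (0.4264, 0.8528, 0.2132, -0.2132).
e_1·a_2 = 0.4264·3 + 0.8528·0 + 0.2132·(-1) + (-0.2132)·(-1) = 1.2792.
u_2 = a_2 − 1.2792·e_1 = (2.4545, -1.0909, -1.2727, -0.7273).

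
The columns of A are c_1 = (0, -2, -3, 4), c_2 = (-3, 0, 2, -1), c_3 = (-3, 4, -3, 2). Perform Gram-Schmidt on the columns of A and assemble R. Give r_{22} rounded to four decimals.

c_1 = (0, -2, -3, 4); ‖c_1‖ = 5.3852, so e_1 = (0.0000, -0.3714, -0.5571, 0.7428).
e_1·c_2 = 0.0000·(-3) + (-0.3714)·0 + (-0.5571)·2 + 0.7428·(-1) = -1.8570.
u_2 = c_2 + 1.8570·e_1 = (-3.0000, -0.6897, 0.9655, 0.3793).
r_{22} = ‖u_2‖ = 3.2483.

r_{22} = 3.2483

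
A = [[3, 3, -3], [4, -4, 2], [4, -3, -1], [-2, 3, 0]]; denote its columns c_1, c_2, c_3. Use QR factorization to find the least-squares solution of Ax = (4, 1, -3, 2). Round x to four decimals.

e_1 = c_1/‖c_1‖ = (3, 4, 4, -2)/6.7082 = (0.4472, 0.5963, 0.5963, -0.2981).
r_{12} = e_1·c_2 = -3.7268.
u_2 = c_2 + 3.7268·e_1 = (4.6667, -1.7778, -0.7778, 1.8889).
‖u_2‖ = 5.3955, so e_2 = (0.8649, -0.3295, -0.1442, 0.3501).
r_{13} = e_1·c_3 = -0.7454; r_{23} = e_2·c_3 = -3.1096.
u_3 = c_3 + 0.7454·e_1 + 3.1096·e_2 = (0.0229, 1.4198, -1.0038, 0.8664).
‖u_3‖ = 1.9429, so e_3 = (0.0118, 0.7308, -0.5167, 0.4459).
Qᵀb = (0.0000, 4.2628, 3.2198).
Back-substitute: x_3 = 3.2198/1.9429 = 1.6572.
x_2 = (4.2628 + 3.1096·1.6572)/5.3955 = 1.7452.
x_1 = (0.0000 + 3.7268·1.7452 + 0.7454·1.6572)/6.7082 = 1.1537.

x = (1.1537, 1.7452, 1.6572)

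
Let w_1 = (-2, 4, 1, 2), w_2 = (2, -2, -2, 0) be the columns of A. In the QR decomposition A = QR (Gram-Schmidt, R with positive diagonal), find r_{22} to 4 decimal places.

q_1 = w_1/‖w_1‖ = (-2, 4, 1, 2)/5.0000 = (-0.4000, 0.8000, 0.2000, 0.4000).
r_{12} = q_1·w_2 = -2.8000.
u_2 = w_2 + 2.8000·q_1 = (0.8800, 0.2400, -1.4400, 1.1200).
r_{22} = ‖u_2‖ = 2.0396.

r_{22} = 2.0396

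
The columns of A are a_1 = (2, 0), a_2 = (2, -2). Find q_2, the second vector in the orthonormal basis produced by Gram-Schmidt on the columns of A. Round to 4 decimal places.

q_2 = (0.0000, -1.0000)

a_1 = (2, 0); ‖a_1‖ = 2.0000, so q_1 = (1.0000, 0.0000).
q_1·a_2 = 1.0000·2 + 0.0000·(-2) = 2.0000.
u_2 = a_2 − 2.0000·q_1 = (0.0000, -2.0000).
‖u_2‖ = 2.0000, so q_2 = (0.0000, -1.0000).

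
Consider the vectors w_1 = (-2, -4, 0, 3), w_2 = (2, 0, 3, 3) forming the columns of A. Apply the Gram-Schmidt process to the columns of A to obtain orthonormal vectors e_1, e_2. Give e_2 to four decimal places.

e_2 = (0.5100, 0.1500, 0.6525, 0.5400)

e_1 = w_1/‖w_1‖ = (-2, -4, 0, 3)/5.3852 = (-0.3714, -0.7428, 0.0000, 0.5571).
r_{12} = e_1·w_2 = 0.9285.
u_2 = w_2 − 0.9285·e_1 = (2.3448, 0.6897, 3.0000, 2.4828).
‖u_2‖ = 4.5976, so e_2 = (0.5100, 0.1500, 0.6525, 0.5400).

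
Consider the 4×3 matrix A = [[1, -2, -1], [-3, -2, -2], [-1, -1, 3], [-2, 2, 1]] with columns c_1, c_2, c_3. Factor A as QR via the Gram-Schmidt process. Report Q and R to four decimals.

c_1 = (1, -3, -1, -2); ‖c_1‖ = 3.8730, so e_1 = (0.2582, -0.7746, -0.2582, -0.5164).
e_1·c_2 = 0.2582·(-2) + (-0.7746)·(-2) + (-0.2582)·(-1) + (-0.5164)·2 = 0.2582.
u_2 = c_2 − 0.2582·e_1 = (-2.0667, -1.8000, -0.9333, 2.1333).
‖u_2‖ = 3.5963, so e_2 = (-0.5747, -0.5005, -0.2595, 0.5932).
e_1·c_3 = 0.2582·(-1) + (-0.7746)·(-2) + (-0.2582)·3 + (-0.5164)·1 = 0.0000; e_2·c_3 = (-0.5747)·(-1) + (-0.5005)·(-2) + (-0.2595)·3 + 0.5932·1 = 1.3903.
u_3 = c_3 − 0.0000·e_1 − 1.3903·e_2 = (-0.2010, -1.3041, 3.3608, 0.1753).
‖u_3‖ = 3.6148, so e_3 = (-0.0556, -0.3608, 0.9297, 0.0485).

Q = [[0.2582, -0.5747, -0.0556], [-0.7746, -0.5005, -0.3608], [-0.2582, -0.2595, 0.9297], [-0.5164, 0.5932, 0.0485]], R = [[3.8730, 0.2582, 0.0000], [0.0000, 3.5963, 1.3903], [0.0000, 0.0000, 3.6148]]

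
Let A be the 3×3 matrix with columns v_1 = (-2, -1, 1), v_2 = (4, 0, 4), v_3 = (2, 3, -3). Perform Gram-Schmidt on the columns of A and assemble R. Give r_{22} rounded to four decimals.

q_1 = v_1/‖v_1‖ = (-2, -1, 1)/2.4495 = (-0.8165, -0.4082, 0.4082).
r_{12} = q_1·v_2 = -1.6330.
u_2 = v_2 + 1.6330·q_1 = (2.6667, -0.6667, 4.6667).
r_{22} = ‖u_2‖ = 5.4160.

r_{22} = 5.4160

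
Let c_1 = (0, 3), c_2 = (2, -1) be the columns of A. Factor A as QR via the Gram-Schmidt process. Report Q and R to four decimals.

Q = [[0.0000, 1.0000], [1.0000, 0.0000]], R = [[3.0000, -1.0000], [0.0000, 2.0000]]

e_1 = c_1/‖c_1‖ = (0, 3)/3.0000 = (0.0000, 1.0000).
r_{12} = e_1·c_2 = -1.0000.
u_2 = c_2 + 1.0000·e_1 = (2.0000, 0.0000).
‖u_2‖ = 2.0000, so e_2 = (1.0000, 0.0000).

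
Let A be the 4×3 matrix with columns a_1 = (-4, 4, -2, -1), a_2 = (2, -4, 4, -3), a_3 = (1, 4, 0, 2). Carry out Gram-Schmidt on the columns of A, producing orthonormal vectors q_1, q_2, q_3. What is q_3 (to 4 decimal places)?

a_1 = (-4, 4, -2, -1); ‖a_1‖ = 6.0828, so q_1 = (-0.6576, 0.6576, -0.3288, -0.1644).
q_1·a_2 = (-0.6576)·2 + 0.6576·(-4) + (-0.3288)·4 + (-0.1644)·(-3) = -4.7676.
u_2 = a_2 + 4.7676·q_1 = (-1.1351, -0.8649, 2.4324, -3.7838).
‖u_2‖ = 4.7191, so q_2 = (-0.2405, -0.1833, 0.5154, -0.8018).
q_1·a_3 = (-0.6576)·1 + 0.6576·4 + (-0.3288)·0 + (-0.1644)·2 = 1.6440; q_2·a_3 = (-0.2405)·1 + (-0.1833)·4 + 0.5154·0 + (-0.8018)·2 = -2.5772.
u_3 = a_3 − 1.6440·q_1 + 2.5772·q_2 = (1.4612, 2.4466, 1.8689, 0.2039).
‖u_3‖ = 3.4140, so q_3 = (0.4280, 0.7166, 0.5474, 0.0597).

q_3 = (0.4280, 0.7166, 0.5474, 0.0597)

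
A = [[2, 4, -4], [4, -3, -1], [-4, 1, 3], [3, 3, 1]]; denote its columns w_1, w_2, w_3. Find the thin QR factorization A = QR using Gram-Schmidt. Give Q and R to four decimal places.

w_1 = (2, 4, -4, 3); ‖w_1‖ = 6.7082, so e_1 = (0.2981, 0.5963, -0.5963, 0.4472).
e_1·w_2 = 0.2981·4 + 0.5963·(-3) + (-0.5963)·1 + 0.4472·3 = 0.1491.
u_2 = w_2 − 0.1491·e_1 = (3.9556, -3.0889, 1.0889, 2.9333).
‖u_2‖ = 5.9142, so e_2 = (0.6688, -0.5223, 0.1841, 0.4960).
e_1·w_3 = 0.2981·(-4) + 0.5963·(-1) + (-0.5963)·3 + 0.4472·1 = -3.1305; e_2·w_3 = 0.6688·(-4) + (-0.5223)·(-1) + 0.1841·3 + 0.4960·1 = -1.1047.
u_3 = w_3 + 3.1305·e_1 + 1.1047·e_2 = (-2.3278, 0.2897, 1.3367, 2.9479).
‖u_3‖ = 3.9975, so e_3 = (-0.5823, 0.0725, 0.3344, 0.7374).

Q = [[0.2981, 0.6688, -0.5823], [0.5963, -0.5223, 0.0725], [-0.5963, 0.1841, 0.3344], [0.4472, 0.4960, 0.7374]], R = [[6.7082, 0.1491, -3.1305], [0.0000, 5.9142, -1.1047], [0.0000, 0.0000, 3.9975]]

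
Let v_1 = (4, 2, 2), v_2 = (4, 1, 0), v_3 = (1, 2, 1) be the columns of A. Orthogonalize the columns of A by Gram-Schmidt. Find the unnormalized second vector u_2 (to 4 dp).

v_1 = (4, 2, 2); ‖v_1‖ = 4.8990, so e_1 = (0.8165, 0.4082, 0.4082).
e_1·v_2 = 0.8165·4 + 0.4082·1 + 0.4082·0 = 3.6742.
u_2 = v_2 − 3.6742·e_1 = (1.0000, -0.5000, -1.5000).

u_2 = (1.0000, -0.5000, -1.5000)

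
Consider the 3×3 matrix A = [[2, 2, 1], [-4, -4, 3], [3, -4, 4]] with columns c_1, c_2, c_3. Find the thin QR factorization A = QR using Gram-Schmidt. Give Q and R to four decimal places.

Q = [[0.3714, 0.2491, 0.8944], [-0.7428, -0.4983, 0.4472], [0.5571, -0.8305, 0.0000]], R = [[5.3852, 1.4856, 0.3714], [0.0000, 5.8132, -4.5675], [0.0000, 0.0000, 2.2361]]

e_1 = c_1/‖c_1‖ = (2, -4, 3)/5.3852 = (0.3714, -0.7428, 0.5571).
r_{12} = e_1·c_2 = 1.4856.
u_2 = c_2 − 1.4856·e_1 = (1.4483, -2.8966, -4.8276).
‖u_2‖ = 5.8132, so e_2 = (0.2491, -0.4983, -0.8305).
r_{13} = e_1·c_3 = 0.3714; r_{23} = e_2·c_3 = -4.5675.
u_3 = c_3 − 0.3714·e_1 + 4.5675·e_2 = (2.0000, 1.0000, 0.0000).
‖u_3‖ = 2.2361, so e_3 = (0.8944, 0.4472, 0.0000).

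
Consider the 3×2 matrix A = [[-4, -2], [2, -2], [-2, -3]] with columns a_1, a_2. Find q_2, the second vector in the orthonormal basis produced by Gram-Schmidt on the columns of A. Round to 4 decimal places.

q_2 = (-0.0930, -0.7909, -0.6048)

q_1 = a_1/‖a_1‖ = (-4, 2, -2)/4.8990 = (-0.8165, 0.4082, -0.4082).
r_{12} = q_1·a_2 = 2.0412.
u_2 = a_2 − 2.0412·q_1 = (-0.3333, -2.8333, -2.1667).
‖u_2‖ = 3.5824, so q_2 = (-0.0930, -0.7909, -0.6048).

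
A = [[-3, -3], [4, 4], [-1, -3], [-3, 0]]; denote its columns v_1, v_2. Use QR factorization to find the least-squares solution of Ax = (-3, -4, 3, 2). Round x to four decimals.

x = (-0.2365, -0.2759)

v_1 = (-3, 4, -1, -3); ‖v_1‖ = 5.9161, so e_1 = (-0.5071, 0.6761, -0.1690, -0.5071).
e_1·v_2 = (-0.5071)·(-3) + 0.6761·4 + (-0.1690)·(-3) + (-0.5071)·0 = 4.7329.
u_2 = v_2 − 4.7329·e_1 = (-0.6000, 0.8000, -2.2000, 2.4000).
‖u_2‖ = 3.4059, so e_2 = (-0.1762, 0.2349, -0.6459, 0.7047).
Qᵀb = (-2.7045, -0.9396).
Back-substitute: x_2 = -0.9396/3.4059 = -0.2759.
x_1 = (-2.7045 − 4.7329·(-0.2759))/5.9161 = -0.2365.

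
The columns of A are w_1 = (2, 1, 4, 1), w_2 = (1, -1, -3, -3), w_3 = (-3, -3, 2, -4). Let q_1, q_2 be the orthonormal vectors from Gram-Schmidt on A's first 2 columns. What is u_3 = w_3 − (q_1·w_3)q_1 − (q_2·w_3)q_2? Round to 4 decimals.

w_1 = (2, 1, 4, 1); ‖w_1‖ = 4.6904, so q_1 = (0.4264, 0.2132, 0.8528, 0.2132).
q_1·w_2 = 0.4264·1 + 0.2132·(-1) + 0.8528·(-3) + 0.2132·(-3) = -2.9848.
u_2 = w_2 + 2.9848·q_1 = (2.2727, -0.3636, -0.4545, -2.3636).
‖u_2‖ = 3.3303, so q_2 = (0.6824, -0.1092, -0.1365, -0.7097).
q_1·w_3 = 0.4264·(-3) + 0.2132·(-3) + 0.8528·2 + 0.2132·(-4) = -1.0660; q_2·w_3 = 0.6824·(-3) + (-0.1092)·(-3) + (-0.1365)·2 + (-0.7097)·(-4) = 0.8462.
u_3 = w_3 + 1.0660·q_1 − 0.8462·q_2 = (-3.1230, -2.6803, 3.0246, -3.1721).

u_3 = (-3.1230, -2.6803, 3.0246, -3.1721)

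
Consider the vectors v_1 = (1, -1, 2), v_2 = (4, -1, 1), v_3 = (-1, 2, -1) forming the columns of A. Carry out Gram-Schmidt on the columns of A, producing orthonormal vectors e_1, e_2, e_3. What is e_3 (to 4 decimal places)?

e_1 = v_1/‖v_1‖ = (1, -1, 2)/2.4495 = (0.4082, -0.4082, 0.8165).
r_{12} = e_1·v_2 = 2.8577.
u_2 = v_2 − 2.8577·e_1 = (2.8333, 0.1667, -1.3333).
‖u_2‖ = 3.1358, so e_2 = (0.9035, 0.0531, -0.4252).
r_{13} = e_1·v_3 = -2.0412; r_{23} = e_2·v_3 = -0.3720.
u_3 = v_3 + 2.0412·e_1 + 0.3720·e_2 = (0.1695, 1.1864, 0.5085).
‖u_3‖ = 1.3019, so e_3 = (0.1302, 0.9113, 0.3906).

e_3 = (0.1302, 0.9113, 0.3906)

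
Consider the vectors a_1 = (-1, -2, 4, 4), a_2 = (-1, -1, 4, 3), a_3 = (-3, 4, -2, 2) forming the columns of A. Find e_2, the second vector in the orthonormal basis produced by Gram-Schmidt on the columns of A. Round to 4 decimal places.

e_2 = (-0.1600, 0.6667, 0.6401, -0.3467)

a_1 = (-1, -2, 4, 4); ‖a_1‖ = 6.0828, so e_1 = (-0.1644, -0.3288, 0.6576, 0.6576).
e_1·a_2 = (-0.1644)·(-1) + (-0.3288)·(-1) + 0.6576·4 + 0.6576·3 = 5.0964.
u_2 = a_2 − 5.0964·e_1 = (-0.1622, 0.6757, 0.6486, -0.3514).
‖u_2‖ = 1.0134, so e_2 = (-0.1600, 0.6667, 0.6401, -0.3467).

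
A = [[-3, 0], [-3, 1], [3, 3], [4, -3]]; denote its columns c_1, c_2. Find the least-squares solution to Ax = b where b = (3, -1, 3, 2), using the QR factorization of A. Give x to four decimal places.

e_1 = c_1/‖c_1‖ = (-3, -3, 3, 4)/6.5574 = (-0.4575, -0.4575, 0.4575, 0.6100).
r_{12} = e_1·c_2 = -0.9150.
u_2 = c_2 + 0.9150·e_1 = (-0.4186, 0.5814, 3.4186, -2.4419).
‖u_2‖ = 4.2618, so e_2 = (-0.0982, 0.1364, 0.8022, -0.5730).
Qᵀb = (1.6775, 0.8294).
Back-substitute: x_2 = 0.8294/4.2618 = 0.1946.
x_1 = (1.6775 + 0.9150·0.1946)/6.5574 = 0.2830.

x = (0.2830, 0.1946)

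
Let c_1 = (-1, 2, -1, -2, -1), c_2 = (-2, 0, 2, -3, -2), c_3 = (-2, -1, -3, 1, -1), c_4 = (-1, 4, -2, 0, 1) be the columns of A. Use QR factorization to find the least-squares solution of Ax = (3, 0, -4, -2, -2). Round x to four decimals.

x = (4.5164, -2.3820, -0.2008, -2.3223)

c_1 = (-1, 2, -1, -2, -1); ‖c_1‖ = 3.3166, so e_1 = (-0.3015, 0.6030, -0.3015, -0.6030, -0.3015).
e_1·c_2 = (-0.3015)·(-2) + 0.6030·0 + (-0.3015)·2 + (-0.6030)·(-3) + (-0.3015)·(-2) = 2.4121.
u_2 = c_2 − 2.4121·e_1 = (-1.2727, -1.4545, 2.7273, -1.5455, -1.2727).
‖u_2‖ = 3.8964, so e_2 = (-0.3266, -0.3733, 0.6999, -0.3966, -0.3266).
e_1·c_3 = (-0.3015)·(-2) + 0.6030·(-1) + (-0.3015)·(-3) + (-0.6030)·1 + (-0.3015)·(-1) = 0.6030; e_2·c_3 = (-0.3266)·(-2) + (-0.3733)·(-1) + 0.6999·(-3) + (-0.3966)·1 + (-0.3266)·(-1) = -1.1433.
u_3 = c_3 − 0.6030·e_1 + 1.1433·e_2 = (-2.1916, -1.7904, -2.0180, 0.9102, -1.1916).
‖u_3‖ = 3.7854, so e_3 = (-0.5790, -0.4730, -0.5331, 0.2404, -0.3148).
e_1·c_4 = (-0.3015)·(-1) + 0.6030·4 + (-0.3015)·(-2) + (-0.6030)·0 + (-0.3015)·1 = 3.0151; e_2·c_4 = (-0.3266)·(-1) + (-0.3733)·4 + 0.6999·(-2) + (-0.3966)·0 + (-0.3266)·1 = -2.8931; e_3·c_4 = (-0.5790)·(-1) + (-0.4730)·4 + (-0.5331)·(-2) + 0.2404·0 + (-0.3148)·1 = -0.5616.
u_4 = c_4 − 3.0151·e_1 + 2.8931·e_2 + 0.5616·e_3 = (-1.3611, 0.8362, 0.6348, 0.8057, 0.7873).
‖u_4‖ = 2.0551, so e_4 = (-0.6623, 0.4069, 0.3089, 0.3920, 0.3831).
Qᵀb = (2.1106, -2.3332, 0.5442, -4.7725).
Back-substitute: x_4 = -4.7725/2.0551 = -2.3223.
x_3 = (0.5442 + 0.5616·(-2.3223))/3.7854 = -0.2008.
x_2 = (-2.3332 + 1.1433·(-0.2008) + 2.8931·(-2.3223))/3.8964 = -2.3820.
x_1 = (2.1106 − 2.4121·(-2.3820) − 0.6030·(-0.2008) − 3.0151·(-2.3223))/3.3166 = 4.5164.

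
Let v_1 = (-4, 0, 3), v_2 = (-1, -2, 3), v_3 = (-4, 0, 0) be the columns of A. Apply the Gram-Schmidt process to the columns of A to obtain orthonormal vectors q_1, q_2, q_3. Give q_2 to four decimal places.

v_1 = (-4, 0, 3); ‖v_1‖ = 5.0000, so q_1 = (-0.8000, 0.0000, 0.6000).
q_1·v_2 = (-0.8000)·(-1) + 0.0000·(-2) + 0.6000·3 = 2.6000.
u_2 = v_2 − 2.6000·q_1 = (1.0800, -2.0000, 1.4400).
‖u_2‖ = 2.6907, so q_2 = (0.4014, -0.7433, 0.5352).

q_2 = (0.4014, -0.7433, 0.5352)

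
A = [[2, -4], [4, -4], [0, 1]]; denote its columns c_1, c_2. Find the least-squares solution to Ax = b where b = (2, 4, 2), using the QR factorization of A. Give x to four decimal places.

x = (1.5714, 0.4762)

e_1 = c_1/‖c_1‖ = (2, 4, 0)/4.4721 = (0.4472, 0.8944, 0.0000).
r_{12} = e_1·c_2 = -5.3666.
u_2 = c_2 + 5.3666·e_1 = (-1.6000, 0.8000, 1.0000).
‖u_2‖ = 2.0494, so e_2 = (-0.7807, 0.3904, 0.4880).
Qᵀb = (4.4721, 0.9759).
Back-substitute: x_2 = 0.9759/2.0494 = 0.4762.
x_1 = (4.4721 + 5.3666·0.4762)/4.4721 = 1.5714.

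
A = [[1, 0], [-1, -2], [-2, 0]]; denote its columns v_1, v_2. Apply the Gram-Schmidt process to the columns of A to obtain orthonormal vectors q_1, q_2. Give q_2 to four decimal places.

q_2 = (-0.1826, -0.9129, 0.3651)

q_1 = v_1/‖v_1‖ = (1, -1, -2)/2.4495 = (0.4082, -0.4082, -0.8165).
r_{12} = q_1·v_2 = 0.8165.
u_2 = v_2 − 0.8165·q_1 = (-0.3333, -1.6667, 0.6667).
‖u_2‖ = 1.8257, so q_2 = (-0.1826, -0.9129, 0.3651).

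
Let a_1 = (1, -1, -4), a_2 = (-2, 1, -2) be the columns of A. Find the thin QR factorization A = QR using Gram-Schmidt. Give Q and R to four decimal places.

a_1 = (1, -1, -4); ‖a_1‖ = 4.2426, so e_1 = (0.2357, -0.2357, -0.9428).
e_1·a_2 = 0.2357·(-2) + (-0.2357)·1 + (-0.9428)·(-2) = 1.1785.
u_2 = a_2 − 1.1785·e_1 = (-2.2778, 1.2778, -0.8889).
‖u_2‖ = 2.7588, so e_2 = (-0.8256, 0.4632, -0.3222).

Q = [[0.2357, -0.8256], [-0.2357, 0.4632], [-0.9428, -0.3222]], R = [[4.2426, 1.1785], [0.0000, 2.7588]]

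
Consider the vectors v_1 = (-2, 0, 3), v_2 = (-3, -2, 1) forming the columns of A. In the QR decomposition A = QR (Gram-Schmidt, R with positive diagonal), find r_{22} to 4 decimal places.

q_1 = v_1/‖v_1‖ = (-2, 0, 3)/3.6056 = (-0.5547, 0.0000, 0.8321).
r_{12} = q_1·v_2 = 2.4962.
u_2 = v_2 − 2.4962·q_1 = (-1.6154, -2.0000, -1.0769).
r_{22} = ‖u_2‖ = 2.7873.

r_{22} = 2.7873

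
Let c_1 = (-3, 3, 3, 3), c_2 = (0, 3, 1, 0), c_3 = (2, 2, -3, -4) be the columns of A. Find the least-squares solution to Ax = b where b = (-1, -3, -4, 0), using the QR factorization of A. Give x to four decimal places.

c_1 = (-3, 3, 3, 3); ‖c_1‖ = 6.0000, so q_1 = (-0.5000, 0.5000, 0.5000, 0.5000).
q_1·c_2 = (-0.5000)·0 + 0.5000·3 + 0.5000·1 + 0.5000·0 = 2.0000.
u_2 = c_2 − 2.0000·q_1 = (1.0000, 2.0000, 0.0000, -1.0000).
‖u_2‖ = 2.4495, so q_2 = (0.4082, 0.8165, 0.0000, -0.4082).
q_1·c_3 = (-0.5000)·2 + 0.5000·2 + 0.5000·(-3) + 0.5000·(-4) = -3.5000; q_2·c_3 = 0.4082·2 + 0.8165·2 + 0.0000·(-3) + (-0.4082)·(-4) = 4.0825.
u_3 = c_3 + 3.5000·q_1 − 4.0825·q_2 = (-1.4167, 0.4167, -1.2500, -0.5833).
‖u_3‖ = 2.0207, so q_3 = (-0.7011, 0.2062, -0.6186, -0.2887).
Qᵀb = (-3.0000, -2.8577, 2.5568).
Back-substitute: x_3 = 2.5568/2.0207 = 1.2653.
x_2 = (-2.8577 − 4.0825·1.2653)/2.4495 = -3.2755.
x_1 = (-3.0000 − 2.0000·(-3.2755) + 3.5000·1.2653)/6.0000 = 1.3299.

x = (1.3299, -3.2755, 1.2653)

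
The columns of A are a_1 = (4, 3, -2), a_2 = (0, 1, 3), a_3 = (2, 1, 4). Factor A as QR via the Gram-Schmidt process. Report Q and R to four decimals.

Q = [[0.7428, 0.1329, 0.6562], [0.5571, 0.4210, -0.7159], [-0.3714, 0.8973, 0.2386]], R = [[5.3852, -0.5571, 0.5571], [0.0000, 3.1128, 4.2760], [0.0000, 0.0000, 1.5510]]

a_1 = (4, 3, -2); ‖a_1‖ = 5.3852, so q_1 = (0.7428, 0.5571, -0.3714).
q_1·a_2 = 0.7428·0 + 0.5571·1 + (-0.3714)·3 = -0.5571.
u_2 = a_2 + 0.5571·q_1 = (0.4138, 1.3103, 2.7931).
‖u_2‖ = 3.1128, so q_2 = (0.1329, 0.4210, 0.8973).
q_1·a_3 = 0.7428·2 + 0.5571·1 + (-0.3714)·4 = 0.5571; q_2·a_3 = 0.1329·2 + 0.4210·1 + 0.8973·4 = 4.2760.
u_3 = a_3 − 0.5571·q_1 − 4.2760·q_2 = (1.0178, -1.1103, 0.3701).
‖u_3‖ = 1.5510, so q_3 = (0.6562, -0.7159, 0.2386).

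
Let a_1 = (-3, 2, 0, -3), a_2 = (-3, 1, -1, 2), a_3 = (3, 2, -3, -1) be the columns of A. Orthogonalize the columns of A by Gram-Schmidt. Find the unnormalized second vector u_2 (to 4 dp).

u_2 = (-2.3182, 0.5455, -1.0000, 2.6818)

a_1 = (-3, 2, 0, -3); ‖a_1‖ = 4.6904, so q_1 = (-0.6396, 0.4264, 0.0000, -0.6396).
q_1·a_2 = (-0.6396)·(-3) + 0.4264·1 + 0.0000·(-1) + (-0.6396)·2 = 1.0660.
u_2 = a_2 − 1.0660·q_1 = (-2.3182, 0.5455, -1.0000, 2.6818).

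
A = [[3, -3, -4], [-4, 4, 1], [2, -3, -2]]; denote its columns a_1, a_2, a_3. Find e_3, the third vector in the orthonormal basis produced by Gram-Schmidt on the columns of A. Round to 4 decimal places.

e_3 = (-0.8000, -0.6000, 0.0000)

a_1 = (3, -4, 2); ‖a_1‖ = 5.3852, so e_1 = (0.5571, -0.7428, 0.3714).
e_1·a_2 = 0.5571·(-3) + (-0.7428)·4 + 0.3714·(-3) = -5.7566.
u_2 = a_2 + 5.7566·e_1 = (0.2069, -0.2759, -0.8621).
‖u_2‖ = 0.9285, so e_2 = (0.2228, -0.2971, -0.9285).
e_1·a_3 = 0.5571·(-4) + (-0.7428)·1 + 0.3714·(-2) = -3.7139; e_2·a_3 = 0.2228·(-4) + (-0.2971)·1 + (-0.9285)·(-2) = 0.6685.
u_3 = a_3 + 3.7139·e_1 − 0.6685·e_2 = (-2.0800, -1.5600, 0.0000).
‖u_3‖ = 2.6000, so e_3 = (-0.8000, -0.6000, 0.0000).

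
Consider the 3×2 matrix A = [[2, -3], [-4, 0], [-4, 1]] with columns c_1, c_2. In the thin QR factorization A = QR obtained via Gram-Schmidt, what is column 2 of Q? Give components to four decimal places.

c_1 = (2, -4, -4); ‖c_1‖ = 6.0000, so e_1 = (0.3333, -0.6667, -0.6667).
e_1·c_2 = 0.3333·(-3) + (-0.6667)·0 + (-0.6667)·1 = -1.6667.
u_2 = c_2 + 1.6667·e_1 = (-2.4444, -1.1111, -0.1111).
‖u_2‖ = 2.6874, so e_2 = (-0.9096, -0.4134, -0.0413).

e_2 = (-0.9096, -0.4134, -0.0413)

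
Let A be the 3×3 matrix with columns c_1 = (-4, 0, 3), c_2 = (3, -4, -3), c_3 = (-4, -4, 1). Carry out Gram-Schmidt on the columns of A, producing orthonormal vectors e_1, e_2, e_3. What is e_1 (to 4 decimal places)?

e_1 = c_1/‖c_1‖ = (-4, 0, 3)/5.0000 = (-0.8000, 0.0000, 0.6000).

e_1 = (-0.8000, 0.0000, 0.6000)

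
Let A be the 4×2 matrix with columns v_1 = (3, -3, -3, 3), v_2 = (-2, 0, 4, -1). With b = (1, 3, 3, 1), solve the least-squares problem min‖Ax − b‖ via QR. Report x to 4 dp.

x = (-0.2000, 0.2286)

e_1 = v_1/‖v_1‖ = (3, -3, -3, 3)/6.0000 = (0.5000, -0.5000, -0.5000, 0.5000).
r_{12} = e_1·v_2 = -3.5000.
u_2 = v_2 + 3.5000·e_1 = (-0.2500, -1.7500, 2.2500, 0.7500).
‖u_2‖ = 2.9580, so e_2 = (-0.0845, -0.5916, 0.7606, 0.2535).
Qᵀb = (-2.0000, 0.6761).
Back-substitute: x_2 = 0.6761/2.9580 = 0.2286.
x_1 = (-2.0000 + 3.5000·0.2286)/6.0000 = -0.2000.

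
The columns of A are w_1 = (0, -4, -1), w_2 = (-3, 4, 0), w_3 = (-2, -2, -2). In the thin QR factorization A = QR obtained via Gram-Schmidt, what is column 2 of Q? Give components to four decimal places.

e_2 = (-0.9515, 0.0746, -0.2985)

w_1 = (0, -4, -1); ‖w_1‖ = 4.1231, so e_1 = (0.0000, -0.9701, -0.2425).
e_1·w_2 = 0.0000·(-3) + (-0.9701)·4 + (-0.2425)·0 = -3.8806.
u_2 = w_2 + 3.8806·e_1 = (-3.0000, 0.2353, -0.9412).
‖u_2‖ = 3.1530, so e_2 = (-0.9515, 0.0746, -0.2985).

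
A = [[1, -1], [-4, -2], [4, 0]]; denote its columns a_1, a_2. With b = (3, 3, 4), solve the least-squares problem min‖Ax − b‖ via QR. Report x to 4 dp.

x = (0.8448, -2.9828)

a_1 = (1, -4, 4); ‖a_1‖ = 5.7446, so e_1 = (0.1741, -0.6963, 0.6963).
e_1·a_2 = 0.1741·(-1) + (-0.6963)·(-2) + 0.6963·0 = 1.2185.
u_2 = a_2 − 1.2185·e_1 = (-1.2121, -1.1515, -0.8485).
‖u_2‖ = 1.8749, so e_2 = (-0.6465, -0.6142, -0.4526).
Qᵀb = (1.2185, -5.5923).
Back-substitute: x_2 = -5.5923/1.8749 = -2.9828.
x_1 = (1.2185 − 1.2185·(-2.9828))/5.7446 = 0.8448.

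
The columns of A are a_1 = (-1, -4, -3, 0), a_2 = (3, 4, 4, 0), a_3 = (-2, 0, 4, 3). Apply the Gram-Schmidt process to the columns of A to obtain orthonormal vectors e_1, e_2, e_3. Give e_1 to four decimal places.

e_1 = (-0.1961, -0.7845, -0.5883, 0.0000)

a_1 = (-1, -4, -3, 0); ‖a_1‖ = 5.0990, so e_1 = (-0.1961, -0.7845, -0.5883, 0.0000).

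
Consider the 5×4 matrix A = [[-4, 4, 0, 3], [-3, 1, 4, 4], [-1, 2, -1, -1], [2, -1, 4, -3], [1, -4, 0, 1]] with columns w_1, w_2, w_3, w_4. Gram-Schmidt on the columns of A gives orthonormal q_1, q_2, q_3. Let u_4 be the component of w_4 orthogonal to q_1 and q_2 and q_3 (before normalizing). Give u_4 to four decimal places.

q_1 = w_1/‖w_1‖ = (-4, -3, -1, 2, 1)/5.5678 = (-0.7184, -0.5388, -0.1796, 0.3592, 0.1796).
r_{12} = q_1·w_2 = -4.8493.
u_2 = w_2 + 4.8493·q_1 = (0.5161, -1.6129, 1.1290, 0.7419, -3.1290).
‖u_2‖ = 3.8058, so q_2 = (0.1356, -0.4238, 0.2967, 0.1950, -0.8222).
r_{13} = q_1·w_3 = -0.5388; r_{23} = q_2·w_3 = -1.2121.
u_3 = w_3 + 0.5388·q_1 + 1.2121·q_2 = (-0.2227, 3.1960, -0.7372, 4.4298, -0.8998).
‖u_3‖ = 5.5893, so q_3 = (-0.0398, 0.5718, -0.1319, 0.7926, -0.1610).
r_{14} = q_1·w_4 = -5.0289; r_{24} = q_2·w_4 = -2.9921; r_{34} = q_3·w_4 = -0.2391.
u_4 = w_4 + 5.0289·q_1 + 2.9921·q_2 + 0.2391·q_3 = (-0.2167, 0.1590, -1.0471, -0.4208, -0.5953).

u_4 = (-0.2167, 0.1590, -1.0471, -0.4208, -0.5953)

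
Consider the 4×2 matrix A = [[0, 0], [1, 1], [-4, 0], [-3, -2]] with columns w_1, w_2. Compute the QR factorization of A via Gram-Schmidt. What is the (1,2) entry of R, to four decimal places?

r_{12} = 1.3728

q_1 = w_1/‖w_1‖ = (0, 1, -4, -3)/5.0990 = (0.0000, 0.1961, -0.7845, -0.5883).
r_{12} = q_1·w_2 = 1.3728.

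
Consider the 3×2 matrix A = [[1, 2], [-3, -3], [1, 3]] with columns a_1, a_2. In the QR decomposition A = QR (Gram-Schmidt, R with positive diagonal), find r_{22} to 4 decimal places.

e_1 = a_1/‖a_1‖ = (1, -3, 1)/3.3166 = (0.3015, -0.9045, 0.3015).
r_{12} = e_1·a_2 = 4.2212.
u_2 = a_2 − 4.2212·e_1 = (0.7273, 0.8182, 1.7273).
r_{22} = ‖u_2‖ = 2.0449.

r_{22} = 2.0449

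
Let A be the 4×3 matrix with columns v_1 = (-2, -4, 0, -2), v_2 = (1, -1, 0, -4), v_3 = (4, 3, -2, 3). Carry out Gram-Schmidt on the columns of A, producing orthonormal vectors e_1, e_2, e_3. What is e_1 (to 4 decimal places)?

e_1 = (-0.4082, -0.8165, 0.0000, -0.4082)

e_1 = v_1/‖v_1‖ = (-2, -4, 0, -2)/4.8990 = (-0.4082, -0.8165, 0.0000, -0.4082).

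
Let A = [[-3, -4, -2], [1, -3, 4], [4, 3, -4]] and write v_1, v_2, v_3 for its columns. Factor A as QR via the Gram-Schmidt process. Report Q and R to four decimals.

Q = [[-0.5883, -0.3820, -0.7127], [0.1961, -0.9225, 0.3326], [0.7845, -0.0559, -0.6176]], R = [[5.0990, 4.1184, -1.1767], [0.0000, 4.1278, -2.7022], [0.0000, 0.0000, 5.2263]]

v_1 = (-3, 1, 4); ‖v_1‖ = 5.0990, so q_1 = (-0.5883, 0.1961, 0.7845).
q_1·v_2 = (-0.5883)·(-4) + 0.1961·(-3) + 0.7845·3 = 4.1184.
u_2 = v_2 − 4.1184·q_1 = (-1.5769, -3.8077, -0.2308).
‖u_2‖ = 4.1278, so q_2 = (-0.3820, -0.9225, -0.0559).
q_1·v_3 = (-0.5883)·(-2) + 0.1961·4 + 0.7845·(-4) = -1.1767; q_2·v_3 = (-0.3820)·(-2) + (-0.9225)·4 + (-0.0559)·(-4) = -2.7022.
u_3 = v_3 + 1.1767·q_1 + 2.7022·q_2 = (-3.7246, 1.7381, -3.2280).
‖u_3‖ = 5.2263, so q_3 = (-0.7127, 0.3326, -0.6176).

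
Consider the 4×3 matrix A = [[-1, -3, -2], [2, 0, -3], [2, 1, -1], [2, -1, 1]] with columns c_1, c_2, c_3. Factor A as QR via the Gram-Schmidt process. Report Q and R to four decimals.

q_1 = c_1/‖c_1‖ = (-1, 2, 2, 2)/3.6056 = (-0.2774, 0.5547, 0.5547, 0.5547).
r_{12} = q_1·c_2 = 0.8321.
u_2 = c_2 − 0.8321·q_1 = (-2.7692, -0.4615, 0.5385, -1.4615).
‖u_2‖ = 3.2106, so q_2 = (-0.8625, -0.1438, 0.1677, -0.4552).
r_{13} = q_1·c_3 = -1.1094; r_{23} = q_2·c_3 = 1.5334.
u_3 = c_3 + 1.1094·q_1 − 1.5334·q_2 = (-0.9851, -2.1642, -0.6418, 2.3134).
‖u_3‖ = 3.3790, so q_3 = (-0.2915, -0.6405, -0.1899, 0.6846).

Q = [[-0.2774, -0.8625, -0.2915], [0.5547, -0.1438, -0.6405], [0.5547, 0.1677, -0.1899], [0.5547, -0.4552, 0.6846]], R = [[3.6056, 0.8321, -1.1094], [0.0000, 3.2106, 1.5334], [0.0000, 0.0000, 3.3790]]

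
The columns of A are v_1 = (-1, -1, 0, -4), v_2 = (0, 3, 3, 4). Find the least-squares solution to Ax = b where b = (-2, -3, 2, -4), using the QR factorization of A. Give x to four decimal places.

v_1 = (-1, -1, 0, -4); ‖v_1‖ = 4.2426, so q_1 = (-0.2357, -0.2357, 0.0000, -0.9428).
q_1·v_2 = (-0.2357)·0 + (-0.2357)·3 + 0.0000·3 + (-0.9428)·4 = -4.4783.
u_2 = v_2 + 4.4783·q_1 = (-1.0556, 1.9444, 3.0000, -0.2222).
‖u_2‖ = 3.7342, so q_2 = (-0.2827, 0.5207, 0.8034, -0.0595).
Qᵀb = (4.9497, 0.8480).
Back-substitute: x_2 = 0.8480/3.7342 = 0.2271.
x_1 = (4.9497 + 4.4783·0.2271)/4.2426 = 1.4064.

x = (1.4064, 0.2271)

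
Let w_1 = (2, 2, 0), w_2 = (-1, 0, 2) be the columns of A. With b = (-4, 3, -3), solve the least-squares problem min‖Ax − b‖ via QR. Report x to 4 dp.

q_1 = w_1/‖w_1‖ = (2, 2, 0)/2.8284 = (0.7071, 0.7071, 0.0000).
r_{12} = q_1·w_2 = -0.7071.
u_2 = w_2 + 0.7071·q_1 = (-0.5000, 0.5000, 2.0000).
‖u_2‖ = 2.1213, so q_2 = (-0.2357, 0.2357, 0.9428).
Qᵀb = (-0.7071, -1.1785).
Back-substitute: x_2 = -1.1785/2.1213 = -0.5556.
x_1 = (-0.7071 + 0.7071·(-0.5556))/2.8284 = -0.3889.

x = (-0.3889, -0.5556)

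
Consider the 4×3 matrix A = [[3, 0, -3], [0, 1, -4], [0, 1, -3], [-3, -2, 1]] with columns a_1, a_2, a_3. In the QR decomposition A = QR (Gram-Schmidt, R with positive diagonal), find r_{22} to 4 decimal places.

a_1 = (3, 0, 0, -3); ‖a_1‖ = 4.2426, so q_1 = (0.7071, 0.0000, 0.0000, -0.7071).
q_1·a_2 = 0.7071·0 + 0.0000·1 + 0.0000·1 + (-0.7071)·(-2) = 1.4142.
u_2 = a_2 − 1.4142·q_1 = (-1.0000, 1.0000, 1.0000, -1.0000).
r_{22} = ‖u_2‖ = 2.0000.

r_{22} = 2.0000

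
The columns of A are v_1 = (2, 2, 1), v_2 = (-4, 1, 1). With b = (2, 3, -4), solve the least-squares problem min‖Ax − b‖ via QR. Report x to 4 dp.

v_1 = (2, 2, 1); ‖v_1‖ = 3.0000, so e_1 = (0.6667, 0.6667, 0.3333).
e_1·v_2 = 0.6667·(-4) + 0.6667·1 + 0.3333·1 = -1.6667.
u_2 = v_2 + 1.6667·e_1 = (-2.8889, 2.1111, 1.5556).
‖u_2‖ = 3.9016, so e_2 = (-0.7404, 0.5411, 0.3987).
Qᵀb = (2.0000, -1.4524).
Back-substitute: x_2 = -1.4524/3.9016 = -0.3723.
x_1 = (2.0000 + 1.6667·(-0.3723))/3.0000 = 0.4599.

x = (0.4599, -0.3723)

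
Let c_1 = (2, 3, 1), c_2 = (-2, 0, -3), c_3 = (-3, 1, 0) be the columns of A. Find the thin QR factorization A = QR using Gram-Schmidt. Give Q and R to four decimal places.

e_1 = c_1/‖c_1‖ = (2, 3, 1)/3.7417 = (0.5345, 0.8018, 0.2673).
r_{12} = e_1·c_2 = -1.8708.
u_2 = c_2 + 1.8708·e_1 = (-1.0000, 1.5000, -2.5000).
‖u_2‖ = 3.0822, so e_2 = (-0.3244, 0.4867, -0.8111).
r_{13} = e_1·c_3 = -0.8018; r_{23} = e_2·c_3 = 1.4600.
u_3 = c_3 + 0.8018·e_1 − 1.4600·e_2 = (-2.0977, 0.9323, 1.3985).
‖u_3‖ = 2.6880, so e_3 = (-0.7804, 0.3468, 0.5203).

Q = [[0.5345, -0.3244, -0.7804], [0.8018, 0.4867, 0.3468], [0.2673, -0.8111, 0.5203]], R = [[3.7417, -1.8708, -0.8018], [0.0000, 3.0822, 1.4600], [0.0000, 0.0000, 2.6880]]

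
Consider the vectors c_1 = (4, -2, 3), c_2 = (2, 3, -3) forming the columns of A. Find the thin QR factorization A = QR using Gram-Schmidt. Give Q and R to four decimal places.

c_1 = (4, -2, 3); ‖c_1‖ = 5.3852, so q_1 = (0.7428, -0.3714, 0.5571).
q_1·c_2 = 0.7428·2 + (-0.3714)·3 + 0.5571·(-3) = -1.2999.
u_2 = c_2 + 1.2999·q_1 = (2.9655, 2.5172, -2.2759).
‖u_2‖ = 4.5067, so q_2 = (0.6580, 0.5586, -0.5050).

Q = [[0.7428, 0.6580], [-0.3714, 0.5586], [0.5571, -0.5050]], R = [[5.3852, -1.2999], [0.0000, 4.5067]]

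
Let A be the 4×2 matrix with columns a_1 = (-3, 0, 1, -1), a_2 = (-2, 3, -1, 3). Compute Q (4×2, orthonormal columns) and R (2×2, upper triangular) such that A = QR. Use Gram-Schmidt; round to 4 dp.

e_1 = a_1/‖a_1‖ = (-3, 0, 1, -1)/3.3166 = (-0.9045, 0.0000, 0.3015, -0.3015).
r_{12} = e_1·a_2 = 0.6030.
u_2 = a_2 − 0.6030·e_1 = (-1.4545, 3.0000, -1.1818, 3.1818).
‖u_2‖ = 4.7578, so e_2 = (-0.3057, 0.6305, -0.2484, 0.6688).

Q = [[-0.9045, -0.3057], [0.0000, 0.6305], [0.3015, -0.2484], [-0.3015, 0.6688]], R = [[3.3166, 0.6030], [0.0000, 4.7578]]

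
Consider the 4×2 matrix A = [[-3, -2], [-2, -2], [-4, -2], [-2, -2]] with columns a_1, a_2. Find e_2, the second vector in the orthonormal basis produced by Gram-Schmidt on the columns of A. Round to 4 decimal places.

e_1 = a_1/‖a_1‖ = (-3, -2, -4, -2)/5.7446 = (-0.5222, -0.3482, -0.6963, -0.3482).
r_{12} = e_1·a_2 = 3.8297.
u_2 = a_2 − 3.8297·e_1 = (0.0000, -0.6667, 0.6667, -0.6667).
‖u_2‖ = 1.1547, so e_2 = (0.0000, -0.5774, 0.5774, -0.5774).

e_2 = (0.0000, -0.5774, 0.5774, -0.5774)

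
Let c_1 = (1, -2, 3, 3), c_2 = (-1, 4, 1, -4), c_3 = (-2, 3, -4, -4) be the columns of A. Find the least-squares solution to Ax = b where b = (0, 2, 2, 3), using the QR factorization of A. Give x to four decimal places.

x = (3.8283, 0.2222, 2.2828)

c_1 = (1, -2, 3, 3); ‖c_1‖ = 4.7958, so q_1 = (0.2085, -0.4170, 0.6255, 0.6255).
q_1·c_2 = 0.2085·(-1) + (-0.4170)·4 + 0.6255·1 + 0.6255·(-4) = -3.7533.
u_2 = c_2 + 3.7533·q_1 = (-0.2174, 2.4348, 3.3478, -1.6522).
‖u_2‖ = 4.4624, so q_2 = (-0.0487, 0.5456, 0.7502, -0.3702).
q_1·c_3 = 0.2085·(-2) + (-0.4170)·3 + 0.6255·(-4) + 0.6255·(-4) = -6.6725; q_2·c_3 = (-0.0487)·(-2) + 0.5456·3 + 0.7502·(-4) + (-0.3702)·(-4) = 0.2144.
u_3 = c_3 + 6.6725·q_1 − 0.2144·q_2 = (-0.5983, 0.1004, 0.0131, 0.2533).
‖u_3‖ = 0.6575, so q_3 = (-0.9099, 0.1528, 0.0199, 0.3852).
Qᵀb = (2.2937, 1.4810, 1.5010).
Back-substitute: x_3 = 1.5010/0.6575 = 2.2828.
x_2 = (1.4810 − 0.2144·2.2828)/4.4624 = 0.2222.
x_1 = (2.2937 + 3.7533·0.2222 + 6.6725·2.2828)/4.7958 = 3.8283.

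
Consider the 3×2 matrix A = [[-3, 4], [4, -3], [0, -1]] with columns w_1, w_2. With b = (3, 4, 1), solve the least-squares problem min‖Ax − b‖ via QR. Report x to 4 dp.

x = (2.1351, 1.9324)

w_1 = (-3, 4, 0); ‖w_1‖ = 5.0000, so e_1 = (-0.6000, 0.8000, 0.0000).
e_1·w_2 = (-0.6000)·4 + 0.8000·(-3) + 0.0000·(-1) = -4.8000.
u_2 = w_2 + 4.8000·e_1 = (1.1200, 0.8400, -1.0000).
‖u_2‖ = 1.7205, so e_2 = (0.6510, 0.4882, -0.5812).
Qᵀb = (1.4000, 3.3247).
Back-substitute: x_2 = 3.3247/1.7205 = 1.9324.
x_1 = (1.4000 + 4.8000·1.9324)/5.0000 = 2.1351.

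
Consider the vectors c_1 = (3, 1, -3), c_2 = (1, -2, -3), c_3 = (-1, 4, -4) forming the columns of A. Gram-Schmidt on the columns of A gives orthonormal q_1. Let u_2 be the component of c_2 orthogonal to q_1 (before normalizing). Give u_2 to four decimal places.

u_2 = (-0.5789, -2.5263, -1.4211)

c_1 = (3, 1, -3); ‖c_1‖ = 4.3589, so q_1 = (0.6882, 0.2294, -0.6882).
q_1·c_2 = 0.6882·1 + 0.2294·(-2) + (-0.6882)·(-3) = 2.2942.
u_2 = c_2 − 2.2942·q_1 = (-0.5789, -2.5263, -1.4211).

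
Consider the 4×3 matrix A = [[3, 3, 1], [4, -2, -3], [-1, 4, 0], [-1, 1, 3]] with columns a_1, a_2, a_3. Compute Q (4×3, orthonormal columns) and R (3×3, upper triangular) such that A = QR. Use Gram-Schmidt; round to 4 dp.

e_1 = a_1/‖a_1‖ = (3, 4, -1, -1)/5.1962 = (0.5774, 0.7698, -0.1925, -0.1925).
r_{12} = e_1·a_2 = -0.7698.
u_2 = a_2 + 0.7698·e_1 = (3.4444, -1.4074, 3.8519, 0.8519).
‖u_2‖ = 5.4229, so e_2 = (0.6352, -0.2595, 0.7103, 0.1571).
r_{13} = e_1·a_3 = -2.3094; r_{23} = e_2·a_3 = 1.8850.
u_3 = a_3 + 2.3094·e_1 − 1.8850·e_2 = (1.1360, -0.7330, -1.7834, 2.2594).
‖u_3‖ = 3.1801, so e_3 = (0.3572, -0.2305, -0.5608, 0.7105).

Q = [[0.5774, 0.6352, 0.3572], [0.7698, -0.2595, -0.2305], [-0.1925, 0.7103, -0.5608], [-0.1925, 0.1571, 0.7105]], R = [[5.1962, -0.7698, -2.3094], [0.0000, 5.4229, 1.8850], [0.0000, 0.0000, 3.1801]]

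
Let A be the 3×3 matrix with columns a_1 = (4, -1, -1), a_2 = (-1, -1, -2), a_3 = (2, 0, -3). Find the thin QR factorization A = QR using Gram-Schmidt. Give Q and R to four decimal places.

Q = [[0.9428, -0.3190, 0.0967], [-0.2357, -0.4329, 0.8701], [-0.2357, -0.8431, -0.4834]], R = [[4.2426, -0.2357, 2.5927], [0.0000, 2.4381, 1.8913], [0.0000, 0.0000, 1.6435]]

e_1 = a_1/‖a_1‖ = (4, -1, -1)/4.2426 = (0.9428, -0.2357, -0.2357).
r_{12} = e_1·a_2 = -0.2357.
u_2 = a_2 + 0.2357·e_1 = (-0.7778, -1.0556, -2.0556).
‖u_2‖ = 2.4381, so e_2 = (-0.3190, -0.4329, -0.8431).
r_{13} = e_1·a_3 = 2.5927; r_{23} = e_2·a_3 = 1.8913.
u_3 = a_3 − 2.5927·e_1 − 1.8913·e_2 = (0.1589, 1.4299, -0.7944).
‖u_3‖ = 1.6435, so e_3 = (0.0967, 0.8701, -0.4834).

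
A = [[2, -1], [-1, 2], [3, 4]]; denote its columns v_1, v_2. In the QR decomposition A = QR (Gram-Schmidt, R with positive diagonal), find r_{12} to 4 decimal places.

v_1 = (2, -1, 3); ‖v_1‖ = 3.7417, so e_1 = (0.5345, -0.2673, 0.8018).
r_{12} = e_1·v_2 = 2.1381.

r_{12} = 2.1381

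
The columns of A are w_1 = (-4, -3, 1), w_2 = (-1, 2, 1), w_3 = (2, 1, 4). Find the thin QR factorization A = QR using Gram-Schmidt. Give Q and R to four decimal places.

w_1 = (-4, -3, 1); ‖w_1‖ = 5.0990, so e_1 = (-0.7845, -0.5883, 0.1961).
e_1·w_2 = (-0.7845)·(-1) + (-0.5883)·2 + 0.1961·1 = -0.1961.
u_2 = w_2 + 0.1961·e_1 = (-1.1538, 1.8846, 1.0385).
‖u_2‖ = 2.4416, so e_2 = (-0.4726, 0.7719, 0.4253).
e_1·w_3 = (-0.7845)·2 + (-0.5883)·1 + 0.1961·4 = -1.3728; e_2·w_3 = (-0.4726)·2 + 0.7719·1 + 0.4253·4 = 1.5280.
u_3 = w_3 + 1.3728·e_1 − 1.5280·e_2 = (1.6452, -0.9871, 3.6194).
‖u_3‖ = 4.0964, so e_3 = (0.4016, -0.2410, 0.8835).

Q = [[-0.7845, -0.4726, 0.4016], [-0.5883, 0.7719, -0.2410], [0.1961, 0.4253, 0.8835]], R = [[5.0990, -0.1961, -1.3728], [0.0000, 2.4416, 1.5280], [0.0000, 0.0000, 4.0964]]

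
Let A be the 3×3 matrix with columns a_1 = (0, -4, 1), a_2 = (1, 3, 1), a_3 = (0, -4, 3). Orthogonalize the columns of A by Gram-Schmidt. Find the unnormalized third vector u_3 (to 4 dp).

a_1 = (0, -4, 1); ‖a_1‖ = 4.1231, so q_1 = (0.0000, -0.9701, 0.2425).
q_1·a_2 = 0.0000·1 + (-0.9701)·3 + 0.2425·1 = -2.6679.
u_2 = a_2 + 2.6679·q_1 = (1.0000, 0.4118, 1.6471).
‖u_2‖ = 1.9704, so q_2 = (0.5075, 0.2090, 0.8359).
q_1·a_3 = 0.0000·0 + (-0.9701)·(-4) + 0.2425·3 = 4.6082; q_2·a_3 = 0.5075·0 + 0.2090·(-4) + 0.8359·3 = 1.6718.
u_3 = a_3 − 4.6082·q_1 − 1.6718·q_2 = (-0.8485, 0.1212, 0.4848).

u_3 = (-0.8485, 0.1212, 0.4848)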